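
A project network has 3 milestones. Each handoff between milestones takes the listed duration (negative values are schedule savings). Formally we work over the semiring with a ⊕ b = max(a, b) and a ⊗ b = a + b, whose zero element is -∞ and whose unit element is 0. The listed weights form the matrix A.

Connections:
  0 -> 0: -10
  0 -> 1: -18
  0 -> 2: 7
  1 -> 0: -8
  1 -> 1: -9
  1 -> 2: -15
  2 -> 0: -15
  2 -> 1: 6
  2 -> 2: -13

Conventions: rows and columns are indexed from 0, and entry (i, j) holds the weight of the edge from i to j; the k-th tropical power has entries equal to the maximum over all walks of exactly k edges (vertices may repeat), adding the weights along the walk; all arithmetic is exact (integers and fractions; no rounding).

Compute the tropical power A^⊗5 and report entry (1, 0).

A^⊗2:
  [-8, 13, -3]
  [-17, -9, -1]
  [-2, -3, -8]
A^⊗3:
  [5, 4, -1]
  [-16, 5, -10]
  [-11, -2, 5]
A^⊗4:
  [-4, 5, 12]
  [-3, -4, -9]
  [-10, 11, -4]
A^⊗5:
  [-3, 18, 3]
  [-12, -3, 4]
  [3, 2, -3]
Key observation: the optimum is the walk 1->0->2->1->1->0, with weight (-8) + 7 + 6 + (-9) + (-8) = -12.
Optimal value attained by: walk 1->0->2->1->1->0.
Answer: (A^⊗5)[1][0] = -12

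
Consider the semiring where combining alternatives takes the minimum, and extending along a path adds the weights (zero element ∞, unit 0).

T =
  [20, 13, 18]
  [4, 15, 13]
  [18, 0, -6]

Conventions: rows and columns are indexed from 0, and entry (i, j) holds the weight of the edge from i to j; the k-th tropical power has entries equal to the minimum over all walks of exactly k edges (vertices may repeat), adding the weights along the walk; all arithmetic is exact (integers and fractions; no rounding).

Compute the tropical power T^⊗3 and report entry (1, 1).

T^⊗2:
  [17, 18, 12]
  [19, 13, 7]
  [4, -6, -12]
T^⊗3:
  [22, 12, 6]
  [17, 7, 1]
  [-2, -12, -18]
Key observation: the optimum is the walk 1->2->2->1, with weight 13 + (-6) + 0 = 7.
Optimal value attained by: walk 1->2->2->1.
Answer: (T^⊗3)[1][1] = 7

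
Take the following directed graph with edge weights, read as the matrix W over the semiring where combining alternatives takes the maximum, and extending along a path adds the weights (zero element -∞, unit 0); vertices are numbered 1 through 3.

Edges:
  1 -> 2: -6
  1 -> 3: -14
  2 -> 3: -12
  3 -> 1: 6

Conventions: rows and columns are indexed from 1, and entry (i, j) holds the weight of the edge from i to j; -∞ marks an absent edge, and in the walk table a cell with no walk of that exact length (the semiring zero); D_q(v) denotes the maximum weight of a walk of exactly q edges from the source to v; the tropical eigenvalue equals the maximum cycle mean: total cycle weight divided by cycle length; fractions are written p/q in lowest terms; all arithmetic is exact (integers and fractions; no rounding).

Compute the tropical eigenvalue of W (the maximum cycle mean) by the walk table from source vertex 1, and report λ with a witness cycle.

q=0: [0, -∞, -∞]
q=1: [-∞, -6, -14]
q=2: [-8, -∞, -18]
q=3: [-12, -14, -22]
Optimal cycle mean attained by: cycle 1->2->3->1, total (-6) + (-12) + 6, length 3.
Answer: λ = -4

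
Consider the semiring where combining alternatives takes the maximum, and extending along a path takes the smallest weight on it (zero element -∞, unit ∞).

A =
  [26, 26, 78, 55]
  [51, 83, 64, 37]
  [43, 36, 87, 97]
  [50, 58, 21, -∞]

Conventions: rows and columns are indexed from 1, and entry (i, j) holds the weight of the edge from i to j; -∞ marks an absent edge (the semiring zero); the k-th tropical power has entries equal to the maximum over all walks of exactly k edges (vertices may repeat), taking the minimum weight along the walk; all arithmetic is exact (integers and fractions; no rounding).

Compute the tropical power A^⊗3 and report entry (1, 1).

A^⊗2:
  [50, 55, 78, 78]
  [51, 83, 64, 64]
  [50, 58, 87, 87]
  [51, 58, 58, 50]
A^⊗3:
  [51, 58, 78, 78]
  [51, 83, 64, 64]
  [51, 58, 87, 87]
  [51, 58, 58, 58]
Key observation: the optimum is the walk 1->4->2->1, with weight 55 min 58 min 51 = 51.
Optimal value attained by: walk 1->4->2->1.
Answer: (A^⊗3)[1][1] = 51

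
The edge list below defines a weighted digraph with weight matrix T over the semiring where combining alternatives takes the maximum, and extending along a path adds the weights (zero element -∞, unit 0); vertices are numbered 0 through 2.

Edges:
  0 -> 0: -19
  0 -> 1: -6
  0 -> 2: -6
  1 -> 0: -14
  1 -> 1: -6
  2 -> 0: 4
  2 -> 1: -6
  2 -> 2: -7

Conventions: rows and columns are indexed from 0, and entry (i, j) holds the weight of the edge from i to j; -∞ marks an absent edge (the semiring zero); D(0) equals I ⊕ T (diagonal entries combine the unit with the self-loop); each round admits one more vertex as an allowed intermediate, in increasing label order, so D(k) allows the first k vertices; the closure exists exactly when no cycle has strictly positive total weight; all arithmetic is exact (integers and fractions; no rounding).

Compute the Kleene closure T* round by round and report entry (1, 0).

D(0):
  [0, -6, -6]
  [-14, 0, -∞]
  [4, -6, 0]
D(1):
  [0, -6, -6]
  [-14, 0, -20]
  [4, -2, 0]
D(2):
  [0, -6, -6]
  [-14, 0, -20]
  [4, -2, 0]
D(3):
  [0, -6, -6]
  [-14, 0, -20]
  [4, -2, 0]
Answer: T*[1][0] = -14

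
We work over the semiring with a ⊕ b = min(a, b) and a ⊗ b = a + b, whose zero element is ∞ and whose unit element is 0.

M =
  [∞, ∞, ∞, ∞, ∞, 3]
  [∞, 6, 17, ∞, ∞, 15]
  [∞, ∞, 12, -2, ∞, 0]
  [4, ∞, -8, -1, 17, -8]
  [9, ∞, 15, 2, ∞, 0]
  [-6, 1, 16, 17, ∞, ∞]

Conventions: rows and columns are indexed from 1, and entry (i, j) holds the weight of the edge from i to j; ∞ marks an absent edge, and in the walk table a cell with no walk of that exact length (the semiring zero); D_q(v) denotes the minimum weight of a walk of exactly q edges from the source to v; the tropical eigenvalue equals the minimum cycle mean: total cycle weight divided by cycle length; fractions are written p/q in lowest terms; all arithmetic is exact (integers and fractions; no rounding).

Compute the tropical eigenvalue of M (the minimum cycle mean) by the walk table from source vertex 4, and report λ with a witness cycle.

q=0: [∞, ∞, ∞, 0, ∞, ∞]
q=1: [4, ∞, -8, -1, 17, -8]
q=2: [-14, -7, -9, -10, 16, -9]
q=3: [-15, -8, -18, -11, 7, -18]
q=4: [-24, -17, -19, -20, 6, -19]
q=5: [-25, -18, -28, -21, -3, -28]
q=6: [-34, -27, -29, -30, -4, -29]
Optimal cycle mean attained by: cycle 3->4->3, total (-2) + (-8), length 2.
Answer: λ = -5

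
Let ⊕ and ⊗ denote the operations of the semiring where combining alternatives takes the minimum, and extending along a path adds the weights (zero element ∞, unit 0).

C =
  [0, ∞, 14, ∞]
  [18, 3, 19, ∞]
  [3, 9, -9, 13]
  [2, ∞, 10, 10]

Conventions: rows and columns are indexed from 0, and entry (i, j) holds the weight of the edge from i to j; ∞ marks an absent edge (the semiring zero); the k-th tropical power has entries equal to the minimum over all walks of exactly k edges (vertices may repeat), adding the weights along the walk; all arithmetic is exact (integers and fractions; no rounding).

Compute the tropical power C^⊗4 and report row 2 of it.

C^⊗2:
  [0, 23, 5, 27]
  [18, 6, 10, 32]
  [-6, 0, -18, 4]
  [2, 19, 1, 20]
C^⊗3:
  [0, 14, -4, 18]
  [13, 9, 1, 23]
  [-15, -9, -27, -5]
  [2, 10, -8, 14]
C^⊗4:
  [-1, 5, -13, 9]
  [4, 10, -8, 14]
  [-24, -18, -36, -14]
  [-5, 1, -17, 5]
Answer: row 2 of C^⊗4 = [-24, -18, -36, -14]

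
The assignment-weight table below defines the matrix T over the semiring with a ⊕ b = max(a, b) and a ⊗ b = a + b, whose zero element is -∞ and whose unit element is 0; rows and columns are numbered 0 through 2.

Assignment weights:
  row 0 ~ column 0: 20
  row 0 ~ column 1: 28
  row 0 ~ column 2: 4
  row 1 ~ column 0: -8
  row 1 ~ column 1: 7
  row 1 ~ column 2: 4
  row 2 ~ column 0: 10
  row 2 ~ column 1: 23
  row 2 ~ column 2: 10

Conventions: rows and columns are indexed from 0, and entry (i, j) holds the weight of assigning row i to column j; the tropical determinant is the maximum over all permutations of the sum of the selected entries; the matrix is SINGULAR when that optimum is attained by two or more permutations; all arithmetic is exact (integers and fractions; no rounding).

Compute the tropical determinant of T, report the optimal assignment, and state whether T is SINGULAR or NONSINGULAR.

σ = (0, 1, 2): 20 + 7 + 10 = 37
σ = (0, 2, 1): 20 + 4 + 23 = 47
σ = (1, 0, 2): 28 + (-8) + 10 = 30
σ = (1, 2, 0): 28 + 4 + 10 = 42
σ = (2, 0, 1): 4 + (-8) + 23 = 19
σ = (2, 1, 0): 4 + 7 + 10 = 21
Optimal value attained by: σ = (0, 2, 1).
Answer: det⊕(T) = 47; verdict: NONSINGULAR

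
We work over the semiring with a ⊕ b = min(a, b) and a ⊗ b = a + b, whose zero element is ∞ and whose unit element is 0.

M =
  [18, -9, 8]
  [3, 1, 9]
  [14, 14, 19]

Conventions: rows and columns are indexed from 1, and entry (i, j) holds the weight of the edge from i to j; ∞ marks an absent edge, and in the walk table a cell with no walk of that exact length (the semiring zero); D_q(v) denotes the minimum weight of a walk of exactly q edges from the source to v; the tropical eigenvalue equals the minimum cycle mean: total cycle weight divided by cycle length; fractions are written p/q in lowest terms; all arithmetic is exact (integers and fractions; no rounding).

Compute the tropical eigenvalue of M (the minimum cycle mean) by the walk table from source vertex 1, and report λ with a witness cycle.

q=0: [0, ∞, ∞]
q=1: [18, -9, 8]
q=2: [-6, -8, 0]
q=3: [-5, -15, 1]
Optimal cycle mean attained by: cycle 1->2->1, total (-9) + 3, length 2.
Answer: λ = -3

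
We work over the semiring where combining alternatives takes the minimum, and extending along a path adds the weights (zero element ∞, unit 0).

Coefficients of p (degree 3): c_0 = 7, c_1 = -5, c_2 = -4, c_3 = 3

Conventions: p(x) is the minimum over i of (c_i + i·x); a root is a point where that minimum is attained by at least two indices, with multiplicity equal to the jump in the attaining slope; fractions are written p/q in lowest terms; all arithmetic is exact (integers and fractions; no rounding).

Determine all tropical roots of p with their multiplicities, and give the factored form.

hull edge (i=0, c=7) to (i=1, c=-5): slope -12, span 1
hull edge (i=1, c=-5) to (i=2, c=-4): slope 1, span 1
hull edge (i=2, c=-4) to (i=3, c=3): slope 7, span 1
Factored form: p(x) = 3 ⊗ (x ⊕ (-7)) ⊗ (x ⊕ (-1)) ⊗ (x ⊕ 12)
Answer: roots = -7 (mult 1), -1 (mult 1), 12 (mult 1)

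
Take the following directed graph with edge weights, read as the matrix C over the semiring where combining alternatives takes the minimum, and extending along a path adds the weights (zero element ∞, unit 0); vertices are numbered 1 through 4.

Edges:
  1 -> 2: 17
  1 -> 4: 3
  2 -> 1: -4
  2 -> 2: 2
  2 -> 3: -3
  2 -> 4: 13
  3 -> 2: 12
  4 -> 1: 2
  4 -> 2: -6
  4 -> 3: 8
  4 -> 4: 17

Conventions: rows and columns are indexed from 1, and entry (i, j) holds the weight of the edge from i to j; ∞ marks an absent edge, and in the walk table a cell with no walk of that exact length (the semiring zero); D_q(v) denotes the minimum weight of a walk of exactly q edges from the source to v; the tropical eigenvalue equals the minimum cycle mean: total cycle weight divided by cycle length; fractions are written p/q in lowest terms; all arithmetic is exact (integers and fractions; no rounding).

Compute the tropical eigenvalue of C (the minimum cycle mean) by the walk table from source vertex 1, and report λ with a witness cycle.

q=0: [0, ∞, ∞, ∞]
q=1: [∞, 17, ∞, 3]
q=2: [5, -3, 11, 20]
q=3: [-7, -1, -6, 8]
q=4: [-5, 1, -4, -4]
Optimal cycle mean attained by: cycle 1->4->2->1, total 3 + (-6) + (-4), length 3.
Answer: λ = -7/3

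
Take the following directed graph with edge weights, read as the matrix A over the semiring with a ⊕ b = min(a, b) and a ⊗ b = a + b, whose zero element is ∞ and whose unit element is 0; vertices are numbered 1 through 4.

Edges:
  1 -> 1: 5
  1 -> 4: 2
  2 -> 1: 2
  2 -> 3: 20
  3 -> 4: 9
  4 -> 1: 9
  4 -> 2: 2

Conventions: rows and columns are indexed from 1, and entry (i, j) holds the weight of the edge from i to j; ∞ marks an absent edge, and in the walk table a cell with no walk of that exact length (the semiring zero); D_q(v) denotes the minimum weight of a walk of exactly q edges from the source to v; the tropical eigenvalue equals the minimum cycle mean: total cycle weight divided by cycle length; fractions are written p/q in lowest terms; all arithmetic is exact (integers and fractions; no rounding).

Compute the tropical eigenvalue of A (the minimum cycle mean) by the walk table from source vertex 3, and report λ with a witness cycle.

q=0: [∞, ∞, 0, ∞]
q=1: [∞, ∞, ∞, 9]
q=2: [18, 11, ∞, ∞]
q=3: [13, ∞, 31, 20]
q=4: [18, 22, ∞, 15]
Optimal cycle mean attained by: cycle 1->4->2->1, total 2 + 2 + 2, length 3.
Answer: λ = 2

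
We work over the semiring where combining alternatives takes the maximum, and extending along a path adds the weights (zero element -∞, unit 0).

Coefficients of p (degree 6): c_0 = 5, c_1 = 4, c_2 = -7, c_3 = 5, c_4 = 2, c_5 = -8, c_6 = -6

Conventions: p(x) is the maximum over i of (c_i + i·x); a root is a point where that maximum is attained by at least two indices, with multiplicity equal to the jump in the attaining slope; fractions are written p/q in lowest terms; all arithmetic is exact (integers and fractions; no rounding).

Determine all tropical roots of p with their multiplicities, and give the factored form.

hull edge (i=0, c=5) to (i=3, c=5): slope 0, span 3
hull edge (i=3, c=5) to (i=4, c=2): slope -3, span 1
hull edge (i=4, c=2) to (i=6, c=-6): slope -4, span 2
Factored form: p(x) = -6 ⊗ (x ⊕ 0) ⊗ (x ⊕ 0) ⊗ (x ⊕ 0) ⊗ (x ⊕ 3) ⊗ (x ⊕ 4) ⊗ (x ⊕ 4)
Answer: roots = 0 (mult 3), 3 (mult 1), 4 (mult 2)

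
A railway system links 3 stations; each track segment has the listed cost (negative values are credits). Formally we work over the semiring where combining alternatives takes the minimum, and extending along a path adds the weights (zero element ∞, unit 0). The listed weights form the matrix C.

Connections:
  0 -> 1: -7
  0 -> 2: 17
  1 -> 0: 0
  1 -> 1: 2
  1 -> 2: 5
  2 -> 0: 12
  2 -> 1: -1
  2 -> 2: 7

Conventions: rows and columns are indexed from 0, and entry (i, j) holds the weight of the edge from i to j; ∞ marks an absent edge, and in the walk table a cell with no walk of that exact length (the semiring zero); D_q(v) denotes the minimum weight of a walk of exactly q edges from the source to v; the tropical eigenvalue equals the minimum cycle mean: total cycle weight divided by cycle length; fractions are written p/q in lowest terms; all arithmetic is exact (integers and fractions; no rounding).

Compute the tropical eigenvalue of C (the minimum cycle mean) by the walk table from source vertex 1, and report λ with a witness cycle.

q=0: [∞, 0, ∞]
q=1: [0, 2, 5]
q=2: [2, -7, 7]
q=3: [-7, -5, -2]
Optimal cycle mean attained by: cycle 0->1->0, total (-7) + 0, length 2.
Answer: λ = -7/2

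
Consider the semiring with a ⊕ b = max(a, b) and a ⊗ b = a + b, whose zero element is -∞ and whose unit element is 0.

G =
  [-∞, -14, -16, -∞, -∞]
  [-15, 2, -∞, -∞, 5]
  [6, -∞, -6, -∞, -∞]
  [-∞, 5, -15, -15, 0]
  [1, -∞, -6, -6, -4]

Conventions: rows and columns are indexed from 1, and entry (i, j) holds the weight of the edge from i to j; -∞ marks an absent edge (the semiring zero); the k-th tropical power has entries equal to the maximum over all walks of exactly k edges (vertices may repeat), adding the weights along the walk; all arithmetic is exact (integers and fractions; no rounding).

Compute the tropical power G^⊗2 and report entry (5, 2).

G^⊗2:
  [-10, -12, -22, -∞, -9]
  [6, 4, -1, -1, 7]
  [0, -8, -10, -∞, -∞]
  [1, 7, -6, -6, 10]
  [0, -1, -10, -10, -6]
Key observation: the optimum is the walk 5->4->2, with weight (-6) + 5 = -1.
Optimal value attained by: walk 5->4->2.
Answer: (G^⊗2)[5][2] = -1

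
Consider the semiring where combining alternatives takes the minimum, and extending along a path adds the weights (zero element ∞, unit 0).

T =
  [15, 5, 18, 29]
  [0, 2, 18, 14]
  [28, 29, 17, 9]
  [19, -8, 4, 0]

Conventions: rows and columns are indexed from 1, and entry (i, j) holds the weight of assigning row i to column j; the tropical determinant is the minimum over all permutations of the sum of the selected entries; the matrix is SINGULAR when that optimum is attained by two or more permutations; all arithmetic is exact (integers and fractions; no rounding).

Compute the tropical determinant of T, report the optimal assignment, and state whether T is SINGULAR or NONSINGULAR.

σ = (1, 2, 3, 4): 15 + 2 + 17 + 0 = 34
σ = (1, 2, 4, 3): 15 + 2 + 9 + 4 = 30
σ = (1, 3, 2, 4): 15 + 18 + 29 + 0 = 62
σ = (1, 3, 4, 2): 15 + 18 + 9 + (-8) = 34
σ = (1, 4, 2, 3): 15 + 14 + 29 + 4 = 62
σ = (1, 4, 3, 2): 15 + 14 + 17 + (-8) = 38
σ = (2, 1, 3, 4): 5 + 0 + 17 + 0 = 22
σ = (2, 1, 4, 3): 5 + 0 + 9 + 4 = 18
σ = (2, 3, 1, 4): 5 + 18 + 28 + 0 = 51
σ = (2, 3, 4, 1): 5 + 18 + 9 + 19 = 51
σ = (2, 4, 1, 3): 5 + 14 + 28 + 4 = 51
σ = (2, 4, 3, 1): 5 + 14 + 17 + 19 = 55
σ = (3, 1, 2, 4): 18 + 0 + 29 + 0 = 47
σ = (3, 1, 4, 2): 18 + 0 + 9 + (-8) = 19
σ = (3, 2, 1, 4): 18 + 2 + 28 + 0 = 48
σ = (3, 2, 4, 1): 18 + 2 + 9 + 19 = 48
σ = (3, 4, 1, 2): 18 + 14 + 28 + (-8) = 52
σ = (3, 4, 2, 1): 18 + 14 + 29 + 19 = 80
σ = (4, 1, 2, 3): 29 + 0 + 29 + 4 = 62
σ = (4, 1, 3, 2): 29 + 0 + 17 + (-8) = 38
σ = (4, 2, 1, 3): 29 + 2 + 28 + 4 = 63
σ = (4, 2, 3, 1): 29 + 2 + 17 + 19 = 67
σ = (4, 3, 1, 2): 29 + 18 + 28 + (-8) = 67
σ = (4, 3, 2, 1): 29 + 18 + 29 + 19 = 95
Optimal value attained by: σ = (2, 1, 4, 3).
Answer: det⊕(T) = 18; verdict: NONSINGULAR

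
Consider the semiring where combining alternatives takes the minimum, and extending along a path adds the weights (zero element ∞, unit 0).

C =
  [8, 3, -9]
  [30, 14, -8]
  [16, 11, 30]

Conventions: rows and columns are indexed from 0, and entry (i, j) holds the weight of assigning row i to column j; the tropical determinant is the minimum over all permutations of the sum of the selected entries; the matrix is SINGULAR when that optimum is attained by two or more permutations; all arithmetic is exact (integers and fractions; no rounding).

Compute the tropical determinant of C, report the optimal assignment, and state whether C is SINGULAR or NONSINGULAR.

σ = (0, 1, 2): 8 + 14 + 30 = 52
σ = (0, 2, 1): 8 + (-8) + 11 = 11
σ = (1, 0, 2): 3 + 30 + 30 = 63
σ = (1, 2, 0): 3 + (-8) + 16 = 11
σ = (2, 0, 1): (-9) + 30 + 11 = 32
σ = (2, 1, 0): (-9) + 14 + 16 = 21
Optimal value attained by: σ = (0, 2, 1).
Answer: det⊕(C) = 11; verdict: SINGULAR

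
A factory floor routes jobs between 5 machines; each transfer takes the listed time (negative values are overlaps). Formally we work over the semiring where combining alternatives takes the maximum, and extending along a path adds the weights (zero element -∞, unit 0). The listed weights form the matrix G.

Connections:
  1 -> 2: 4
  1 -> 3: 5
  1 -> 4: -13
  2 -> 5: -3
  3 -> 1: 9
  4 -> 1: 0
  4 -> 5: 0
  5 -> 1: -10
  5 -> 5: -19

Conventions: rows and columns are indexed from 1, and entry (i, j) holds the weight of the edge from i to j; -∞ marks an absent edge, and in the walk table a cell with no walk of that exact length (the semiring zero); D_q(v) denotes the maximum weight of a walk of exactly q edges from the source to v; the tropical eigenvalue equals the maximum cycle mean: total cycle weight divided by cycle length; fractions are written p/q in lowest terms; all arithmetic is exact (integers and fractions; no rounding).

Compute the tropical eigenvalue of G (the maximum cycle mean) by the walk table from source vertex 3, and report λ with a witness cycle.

q=0: [-∞, -∞, 0, -∞, -∞]
q=1: [9, -∞, -∞, -∞, -∞]
q=2: [-∞, 13, 14, -4, -∞]
q=3: [23, -∞, -∞, -∞, 10]
q=4: [0, 27, 28, 10, -9]
q=5: [37, 4, 5, -13, 24]
Optimal cycle mean attained by: cycle 1->3->1, total 5 + 9, length 2.
Answer: λ = 7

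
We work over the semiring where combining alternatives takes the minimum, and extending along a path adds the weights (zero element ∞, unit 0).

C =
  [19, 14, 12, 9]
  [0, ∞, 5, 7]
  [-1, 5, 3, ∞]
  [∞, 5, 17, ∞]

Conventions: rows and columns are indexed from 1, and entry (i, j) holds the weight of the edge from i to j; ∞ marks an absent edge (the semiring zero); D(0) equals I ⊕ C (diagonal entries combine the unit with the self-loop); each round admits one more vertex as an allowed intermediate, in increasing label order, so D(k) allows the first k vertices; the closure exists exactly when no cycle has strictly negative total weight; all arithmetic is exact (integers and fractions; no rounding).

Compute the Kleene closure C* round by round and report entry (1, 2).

D(0):
  [0, 14, 12, 9]
  [0, 0, 5, 7]
  [-1, 5, 0, ∞]
  [∞, 5, 17, 0]
D(1):
  [0, 14, 12, 9]
  [0, 0, 5, 7]
  [-1, 5, 0, 8]
  [∞, 5, 17, 0]
D(2):
  [0, 14, 12, 9]
  [0, 0, 5, 7]
  [-1, 5, 0, 8]
  [5, 5, 10, 0]
D(3):
  [0, 14, 12, 9]
  [0, 0, 5, 7]
  [-1, 5, 0, 8]
  [5, 5, 10, 0]
D(4):
  [0, 14, 12, 9]
  [0, 0, 5, 7]
  [-1, 5, 0, 8]
  [5, 5, 10, 0]
Answer: C*[1][2] = 14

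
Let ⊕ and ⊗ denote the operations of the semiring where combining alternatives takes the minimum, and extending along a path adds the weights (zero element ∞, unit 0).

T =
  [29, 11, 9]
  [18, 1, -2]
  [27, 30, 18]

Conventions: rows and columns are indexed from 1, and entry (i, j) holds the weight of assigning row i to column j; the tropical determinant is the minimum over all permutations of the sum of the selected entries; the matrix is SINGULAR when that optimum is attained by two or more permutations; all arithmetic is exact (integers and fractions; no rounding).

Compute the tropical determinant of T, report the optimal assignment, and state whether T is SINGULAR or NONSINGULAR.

σ = (1, 2, 3): 29 + 1 + 18 = 48
σ = (1, 3, 2): 29 + (-2) + 30 = 57
σ = (2, 1, 3): 11 + 18 + 18 = 47
σ = (2, 3, 1): 11 + (-2) + 27 = 36
σ = (3, 1, 2): 9 + 18 + 30 = 57
σ = (3, 2, 1): 9 + 1 + 27 = 37
Optimal value attained by: σ = (2, 3, 1).
Answer: det⊕(T) = 36; verdict: NONSINGULAR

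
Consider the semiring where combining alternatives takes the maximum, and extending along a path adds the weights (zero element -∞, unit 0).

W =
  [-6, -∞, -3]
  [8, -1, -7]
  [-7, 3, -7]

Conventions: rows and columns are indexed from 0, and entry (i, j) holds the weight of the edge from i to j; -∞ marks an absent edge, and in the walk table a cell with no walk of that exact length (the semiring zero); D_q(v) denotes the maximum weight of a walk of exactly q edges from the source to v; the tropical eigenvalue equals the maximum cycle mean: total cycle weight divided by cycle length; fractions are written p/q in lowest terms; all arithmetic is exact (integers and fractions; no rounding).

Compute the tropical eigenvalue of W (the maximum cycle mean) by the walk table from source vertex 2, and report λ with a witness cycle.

q=0: [-∞, -∞, 0]
q=1: [-7, 3, -7]
q=2: [11, 2, -4]
q=3: [10, 1, 8]
Optimal cycle mean attained by: cycle 0->2->1->0, total (-3) + 3 + 8, length 3.
Answer: λ = 8/3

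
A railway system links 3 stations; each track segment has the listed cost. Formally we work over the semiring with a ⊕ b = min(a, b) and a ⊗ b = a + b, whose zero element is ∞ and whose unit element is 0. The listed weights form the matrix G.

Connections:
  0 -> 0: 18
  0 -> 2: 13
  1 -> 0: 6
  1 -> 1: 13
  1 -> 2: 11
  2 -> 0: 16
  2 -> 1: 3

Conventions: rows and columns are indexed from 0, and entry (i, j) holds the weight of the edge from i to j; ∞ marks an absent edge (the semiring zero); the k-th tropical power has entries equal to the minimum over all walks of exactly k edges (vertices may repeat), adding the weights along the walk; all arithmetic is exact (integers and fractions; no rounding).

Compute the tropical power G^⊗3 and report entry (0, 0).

G^⊗2:
  [29, 16, 31]
  [19, 14, 19]
  [9, 16, 14]
G^⊗3:
  [22, 29, 27]
  [20, 22, 25]
  [22, 17, 22]
Key observation: the optimum is the walk 0->2->1->0, with weight 13 + 3 + 6 = 22.
Optimal value attained by: walk 0->2->1->0.
Answer: (G^⊗3)[0][0] = 22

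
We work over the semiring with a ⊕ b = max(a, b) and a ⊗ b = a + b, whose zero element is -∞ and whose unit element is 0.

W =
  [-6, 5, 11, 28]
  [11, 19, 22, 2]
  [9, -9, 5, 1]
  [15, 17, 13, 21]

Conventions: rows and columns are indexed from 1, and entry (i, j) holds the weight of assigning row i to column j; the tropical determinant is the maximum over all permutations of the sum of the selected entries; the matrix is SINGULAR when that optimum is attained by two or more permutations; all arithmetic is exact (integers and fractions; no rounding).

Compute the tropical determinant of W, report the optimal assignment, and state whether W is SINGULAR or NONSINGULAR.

σ = (1, 2, 3, 4): (-6) + 19 + 5 + 21 = 39
σ = (1, 2, 4, 3): (-6) + 19 + 1 + 13 = 27
σ = (1, 3, 2, 4): (-6) + 22 + (-9) + 21 = 28
σ = (1, 3, 4, 2): (-6) + 22 + 1 + 17 = 34
σ = (1, 4, 2, 3): (-6) + 2 + (-9) + 13 = 0
σ = (1, 4, 3, 2): (-6) + 2 + 5 + 17 = 18
σ = (2, 1, 3, 4): 5 + 11 + 5 + 21 = 42
σ = (2, 1, 4, 3): 5 + 11 + 1 + 13 = 30
σ = (2, 3, 1, 4): 5 + 22 + 9 + 21 = 57
σ = (2, 3, 4, 1): 5 + 22 + 1 + 15 = 43
σ = (2, 4, 1, 3): 5 + 2 + 9 + 13 = 29
σ = (2, 4, 3, 1): 5 + 2 + 5 + 15 = 27
σ = (3, 1, 2, 4): 11 + 11 + (-9) + 21 = 34
σ = (3, 1, 4, 2): 11 + 11 + 1 + 17 = 40
σ = (3, 2, 1, 4): 11 + 19 + 9 + 21 = 60
σ = (3, 2, 4, 1): 11 + 19 + 1 + 15 = 46
σ = (3, 4, 1, 2): 11 + 2 + 9 + 17 = 39
σ = (3, 4, 2, 1): 11 + 2 + (-9) + 15 = 19
σ = (4, 1, 2, 3): 28 + 11 + (-9) + 13 = 43
σ = (4, 1, 3, 2): 28 + 11 + 5 + 17 = 61
σ = (4, 2, 1, 3): 28 + 19 + 9 + 13 = 69
σ = (4, 2, 3, 1): 28 + 19 + 5 + 15 = 67
σ = (4, 3, 1, 2): 28 + 22 + 9 + 17 = 76
σ = (4, 3, 2, 1): 28 + 22 + (-9) + 15 = 56
Optimal value attained by: σ = (4, 3, 1, 2).
Answer: det⊕(W) = 76; verdict: NONSINGULAR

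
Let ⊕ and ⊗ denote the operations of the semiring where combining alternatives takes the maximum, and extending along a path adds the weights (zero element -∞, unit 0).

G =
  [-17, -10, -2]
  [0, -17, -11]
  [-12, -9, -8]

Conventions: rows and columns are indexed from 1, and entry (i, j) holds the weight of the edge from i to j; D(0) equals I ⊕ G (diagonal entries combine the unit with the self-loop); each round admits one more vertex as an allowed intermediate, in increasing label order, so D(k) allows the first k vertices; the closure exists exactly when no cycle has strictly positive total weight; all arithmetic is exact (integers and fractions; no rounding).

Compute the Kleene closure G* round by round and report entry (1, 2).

D(0):
  [0, -10, -2]
  [0, 0, -11]
  [-12, -9, 0]
D(1):
  [0, -10, -2]
  [0, 0, -2]
  [-12, -9, 0]
D(2):
  [0, -10, -2]
  [0, 0, -2]
  [-9, -9, 0]
D(3):
  [0, -10, -2]
  [0, 0, -2]
  [-9, -9, 0]
Answer: G*[1][2] = -10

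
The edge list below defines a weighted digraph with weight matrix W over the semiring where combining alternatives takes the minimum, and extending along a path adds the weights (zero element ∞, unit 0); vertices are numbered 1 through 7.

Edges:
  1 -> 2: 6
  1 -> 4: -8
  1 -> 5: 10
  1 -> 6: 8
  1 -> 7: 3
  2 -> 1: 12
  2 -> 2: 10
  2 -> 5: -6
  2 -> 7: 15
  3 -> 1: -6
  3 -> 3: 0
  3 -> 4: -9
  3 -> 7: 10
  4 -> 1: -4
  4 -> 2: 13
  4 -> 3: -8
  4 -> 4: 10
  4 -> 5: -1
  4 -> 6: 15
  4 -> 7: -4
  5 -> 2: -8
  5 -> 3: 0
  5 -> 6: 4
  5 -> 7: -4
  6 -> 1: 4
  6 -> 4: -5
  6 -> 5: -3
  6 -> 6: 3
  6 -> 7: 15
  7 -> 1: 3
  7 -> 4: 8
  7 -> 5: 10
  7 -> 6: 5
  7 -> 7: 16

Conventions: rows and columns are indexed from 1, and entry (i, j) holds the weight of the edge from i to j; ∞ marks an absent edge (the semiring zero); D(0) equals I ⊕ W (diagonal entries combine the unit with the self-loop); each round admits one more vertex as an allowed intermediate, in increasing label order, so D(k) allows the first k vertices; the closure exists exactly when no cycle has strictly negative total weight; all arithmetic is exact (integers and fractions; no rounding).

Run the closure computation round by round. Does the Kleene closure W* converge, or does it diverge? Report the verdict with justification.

D(0):
  [0, 6, ∞, -8, 10, 8, 3]
  [12, 0, ∞, ∞, -6, ∞, 15]
  [-6, ∞, 0, -9, ∞, ∞, 10]
  [-4, 13, -8, 0, -1, 15, -4]
  [∞, -8, 0, ∞, 0, 4, -4]
  [4, ∞, ∞, -5, -3, 0, 15]
  [3, ∞, ∞, 8, 10, 5, 0]
Detection: at round 1, diagonal entry (4, 4) turns strictly negative.
Key observation: the cycle 4->1->4 has total weight (-4) + (-8), which is strictly negative.
Answer: DIVERGES — negative cycle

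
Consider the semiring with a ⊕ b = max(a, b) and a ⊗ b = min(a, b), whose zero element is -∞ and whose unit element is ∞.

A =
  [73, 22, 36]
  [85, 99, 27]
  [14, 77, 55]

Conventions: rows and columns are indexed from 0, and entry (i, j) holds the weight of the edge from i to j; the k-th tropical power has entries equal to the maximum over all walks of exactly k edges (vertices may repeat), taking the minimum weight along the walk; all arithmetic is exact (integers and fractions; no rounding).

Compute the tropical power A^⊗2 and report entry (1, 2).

A^⊗2:
  [73, 36, 36]
  [85, 99, 36]
  [77, 77, 55]
Key observation: the optimum is the walk 1->0->2, with weight 85 min 36 = 36.
Optimal value attained by: walk 1->0->2.
Answer: (A^⊗2)[1][2] = 36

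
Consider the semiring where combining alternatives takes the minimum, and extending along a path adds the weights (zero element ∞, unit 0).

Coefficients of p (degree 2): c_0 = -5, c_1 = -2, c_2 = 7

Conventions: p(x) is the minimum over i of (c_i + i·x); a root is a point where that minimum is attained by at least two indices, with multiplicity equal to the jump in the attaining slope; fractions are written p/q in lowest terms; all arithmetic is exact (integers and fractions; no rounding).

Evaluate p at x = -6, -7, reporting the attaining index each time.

p(-6) = min(-5+0·(-6)=-5, -2+1·(-6)=-8, 7+2·(-6)=-5) = -8 (attained by i=1)
p(-7) = min(-5+0·(-7)=-5, -2+1·(-7)=-9, 7+2·(-7)=-7) = -9 (attained by i=1)
Answer: p(-6) = -8; p(-7) = -9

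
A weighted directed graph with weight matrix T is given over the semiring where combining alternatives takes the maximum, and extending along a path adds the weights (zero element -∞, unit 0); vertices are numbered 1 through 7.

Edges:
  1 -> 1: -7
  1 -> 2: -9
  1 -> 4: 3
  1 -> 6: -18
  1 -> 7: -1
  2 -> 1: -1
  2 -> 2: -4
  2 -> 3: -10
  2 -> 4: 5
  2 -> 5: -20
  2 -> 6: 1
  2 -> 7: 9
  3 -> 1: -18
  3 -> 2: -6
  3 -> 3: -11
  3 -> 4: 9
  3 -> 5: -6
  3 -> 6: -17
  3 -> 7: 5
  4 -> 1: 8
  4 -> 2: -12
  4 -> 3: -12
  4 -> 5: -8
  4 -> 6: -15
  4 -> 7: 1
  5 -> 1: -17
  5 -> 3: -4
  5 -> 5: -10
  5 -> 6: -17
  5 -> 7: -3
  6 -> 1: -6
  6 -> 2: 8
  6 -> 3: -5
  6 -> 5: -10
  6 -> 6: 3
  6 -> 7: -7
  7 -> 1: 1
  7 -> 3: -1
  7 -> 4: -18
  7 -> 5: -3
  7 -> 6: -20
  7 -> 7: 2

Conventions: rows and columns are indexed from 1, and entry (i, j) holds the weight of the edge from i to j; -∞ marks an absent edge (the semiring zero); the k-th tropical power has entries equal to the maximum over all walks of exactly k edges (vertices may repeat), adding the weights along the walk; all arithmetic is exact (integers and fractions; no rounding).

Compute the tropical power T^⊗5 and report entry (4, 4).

T^⊗2:
  [11, -9, -2, -4, -4, -8, 4]
  [13, 9, 8, 2, 6, 4, 11]
  [17, -3, 4, -1, 2, -5, 10]
  [2, -1, 0, 11, -2, -10, 7]
  [-2, -9, -4, 5, -6, -14, 1]
  [7, 11, -2, 13, -7, 9, 17]
  [3, -7, 1, 8, -1, -17, 4]
T^⊗3:
  [5, 2, 3, 14, 1, -5, 10]
  [12, 12, 10, 17, 8, 10, 18]
  [11, 8, 9, 20, 7, -1, 16]
  [19, -1, 6, 9, 4, 0, 12]
  [13, -6, 0, 5, -2, -8, 6]
  [21, 17, 16, 16, 14, 12, 20]
  [16, -4, 3, 10, 1, -6, 9]
T^⊗4:
  [22, 3, 9, 12, 7, 3, 15]
  [25, 18, 17, 19, 15, 13, 21]
  [28, 8, 15, 18, 13, 9, 21]
  [17, 10, 11, 22, 9, 3, 18]
  [13, 4, 5, 16, 3, -5, 12]
  [24, 20, 19, 25, 17, 18, 26]
  [18, 7, 8, 19, 6, -2, 15]
T^⊗5:
  [20, 13, 14, 25, 12, 6, 21]
  [27, 21, 20, 28, 18, 19, 27]
  [26, 19, 20, 31, 18, 12, 27]
  [30, 11, 17, 20, 15, 11, 23]
  [24, 4, 11, 16, 9, 5, 17]
  [33, 26, 25, 28, 23, 21, 29]
  [27, 9, 14, 21, 12, 8, 20]
Key observation: the optimum is the walk 4->1->4->7->3->4, with weight 8 + 3 + 1 + (-1) + 9 = 20.
Optimal value attained by: walk 4->1->4->7->3->4.
Answer: (T^⊗5)[4][4] = 20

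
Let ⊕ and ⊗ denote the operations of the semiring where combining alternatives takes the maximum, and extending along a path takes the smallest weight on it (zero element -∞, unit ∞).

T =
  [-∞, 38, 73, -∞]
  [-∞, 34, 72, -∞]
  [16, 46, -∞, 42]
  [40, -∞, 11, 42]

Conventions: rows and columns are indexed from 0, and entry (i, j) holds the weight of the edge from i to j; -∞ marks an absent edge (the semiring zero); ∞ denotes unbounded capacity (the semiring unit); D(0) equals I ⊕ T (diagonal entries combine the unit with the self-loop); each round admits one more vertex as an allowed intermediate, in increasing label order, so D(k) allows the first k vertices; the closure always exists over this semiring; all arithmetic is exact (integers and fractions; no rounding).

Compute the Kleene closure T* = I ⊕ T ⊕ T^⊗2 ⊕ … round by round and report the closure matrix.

D(0):
  [∞, 38, 73, -∞]
  [-∞, ∞, 72, -∞]
  [16, 46, ∞, 42]
  [40, -∞, 11, ∞]
D(1):
  [∞, 38, 73, -∞]
  [-∞, ∞, 72, -∞]
  [16, 46, ∞, 42]
  [40, 38, 40, ∞]
D(2):
  [∞, 38, 73, -∞]
  [-∞, ∞, 72, -∞]
  [16, 46, ∞, 42]
  [40, 38, 40, ∞]
D(3):
  [∞, 46, 73, 42]
  [16, ∞, 72, 42]
  [16, 46, ∞, 42]
  [40, 40, 40, ∞]
D(4):
  [∞, 46, 73, 42]
  [40, ∞, 72, 42]
  [40, 46, ∞, 42]
  [40, 40, 40, ∞]
Answer: T* = [[∞, 46, 73, 42], [40, ∞, 72, 42], [40, 46, ∞, 42], [40, 40, 40, ∞]]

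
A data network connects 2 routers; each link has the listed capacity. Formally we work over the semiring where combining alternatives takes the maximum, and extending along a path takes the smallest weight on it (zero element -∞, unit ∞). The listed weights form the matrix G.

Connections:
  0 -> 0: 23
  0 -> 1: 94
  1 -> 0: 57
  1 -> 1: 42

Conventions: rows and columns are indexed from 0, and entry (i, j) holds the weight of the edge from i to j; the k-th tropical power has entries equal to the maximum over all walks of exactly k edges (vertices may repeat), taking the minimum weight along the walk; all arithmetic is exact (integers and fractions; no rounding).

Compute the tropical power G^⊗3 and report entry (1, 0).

G^⊗2:
  [57, 42]
  [42, 57]
G^⊗3:
  [42, 57]
  [57, 42]
Key observation: the optimum is the walk 1->0->1->0, with weight 57 min 94 min 57 = 57.
Optimal value attained by: walk 1->0->1->0.
Answer: (G^⊗3)[1][0] = 57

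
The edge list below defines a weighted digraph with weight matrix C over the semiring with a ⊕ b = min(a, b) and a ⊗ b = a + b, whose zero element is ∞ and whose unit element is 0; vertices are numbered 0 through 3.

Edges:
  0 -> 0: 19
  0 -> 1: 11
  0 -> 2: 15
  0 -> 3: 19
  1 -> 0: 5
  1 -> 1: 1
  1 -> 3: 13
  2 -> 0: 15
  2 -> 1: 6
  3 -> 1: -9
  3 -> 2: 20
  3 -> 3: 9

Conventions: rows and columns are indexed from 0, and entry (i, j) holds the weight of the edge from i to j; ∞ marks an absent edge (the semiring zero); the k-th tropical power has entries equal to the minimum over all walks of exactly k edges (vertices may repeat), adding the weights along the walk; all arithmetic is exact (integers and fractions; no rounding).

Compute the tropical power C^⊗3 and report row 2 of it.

C^⊗2:
  [16, 10, 34, 24]
  [6, 2, 20, 14]
  [11, 7, 30, 19]
  [-4, -8, 29, 4]
C^⊗3:
  [15, 11, 31, 23]
  [7, 3, 21, 15]
  [12, 8, 26, 20]
  [-3, -7, 11, 5]
Answer: row 2 of C^⊗3 = [12, 8, 26, 20]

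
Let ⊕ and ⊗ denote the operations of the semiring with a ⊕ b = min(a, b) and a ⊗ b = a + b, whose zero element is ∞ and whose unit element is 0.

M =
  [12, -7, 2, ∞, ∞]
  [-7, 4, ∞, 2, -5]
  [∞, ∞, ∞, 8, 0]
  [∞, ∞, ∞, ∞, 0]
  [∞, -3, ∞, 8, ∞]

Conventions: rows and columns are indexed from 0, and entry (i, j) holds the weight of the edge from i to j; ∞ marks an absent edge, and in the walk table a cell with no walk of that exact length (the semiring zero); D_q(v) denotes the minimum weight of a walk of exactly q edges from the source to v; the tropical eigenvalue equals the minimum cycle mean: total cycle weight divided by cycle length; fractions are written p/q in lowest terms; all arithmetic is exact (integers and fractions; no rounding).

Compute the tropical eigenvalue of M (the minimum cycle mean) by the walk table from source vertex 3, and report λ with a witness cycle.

q=0: [∞, ∞, ∞, 0, ∞]
q=1: [∞, ∞, ∞, ∞, 0]
q=2: [∞, -3, ∞, 8, ∞]
q=3: [-10, 1, ∞, -1, -8]
q=4: [-6, -17, -8, 0, -4]
q=5: [-24, -13, -4, -15, -22]
Optimal cycle mean attained by: cycle 0->1->0, total (-7) + (-7), length 2.
Answer: λ = -7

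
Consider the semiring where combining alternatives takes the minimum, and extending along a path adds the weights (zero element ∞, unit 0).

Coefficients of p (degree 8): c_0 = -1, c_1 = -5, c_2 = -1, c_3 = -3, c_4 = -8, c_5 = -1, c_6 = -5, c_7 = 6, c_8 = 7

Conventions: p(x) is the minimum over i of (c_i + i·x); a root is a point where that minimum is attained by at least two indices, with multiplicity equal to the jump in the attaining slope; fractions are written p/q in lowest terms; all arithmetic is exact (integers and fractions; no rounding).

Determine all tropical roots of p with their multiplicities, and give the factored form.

hull edge (i=0, c=-1) to (i=1, c=-5): slope -4, span 1
hull edge (i=1, c=-5) to (i=4, c=-8): slope -1, span 3
hull edge (i=4, c=-8) to (i=6, c=-5): slope 3/2, span 2
hull edge (i=6, c=-5) to (i=8, c=7): slope 6, span 2
Factored form: p(x) = 7 ⊗ (x ⊕ (-6)) ⊗ (x ⊕ (-6)) ⊗ (x ⊕ (-3/2)) ⊗ (x ⊕ (-3/2)) ⊗ (x ⊕ 1) ⊗ (x ⊕ 1) ⊗ (x ⊕ 1) ⊗ (x ⊕ 4)
Answer: roots = -6 (mult 2), -3/2 (mult 2), 1 (mult 3), 4 (mult 1)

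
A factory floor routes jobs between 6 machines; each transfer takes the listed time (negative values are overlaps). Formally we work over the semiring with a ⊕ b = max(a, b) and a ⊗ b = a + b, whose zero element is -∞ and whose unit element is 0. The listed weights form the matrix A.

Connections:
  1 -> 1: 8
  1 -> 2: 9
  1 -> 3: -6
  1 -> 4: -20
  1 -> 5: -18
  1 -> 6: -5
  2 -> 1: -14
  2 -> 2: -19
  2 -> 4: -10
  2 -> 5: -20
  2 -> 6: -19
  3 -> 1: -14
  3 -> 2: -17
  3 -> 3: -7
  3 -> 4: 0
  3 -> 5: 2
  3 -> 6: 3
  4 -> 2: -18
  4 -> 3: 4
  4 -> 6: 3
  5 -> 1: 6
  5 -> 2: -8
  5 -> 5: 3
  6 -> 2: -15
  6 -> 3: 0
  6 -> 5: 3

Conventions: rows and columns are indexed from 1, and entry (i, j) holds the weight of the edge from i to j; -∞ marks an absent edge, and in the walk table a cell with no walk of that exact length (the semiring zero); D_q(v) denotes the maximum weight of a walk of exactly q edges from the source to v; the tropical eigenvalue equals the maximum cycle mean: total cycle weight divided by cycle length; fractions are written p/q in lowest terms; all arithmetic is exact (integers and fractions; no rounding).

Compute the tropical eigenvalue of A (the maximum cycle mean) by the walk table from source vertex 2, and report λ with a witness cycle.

q=0: [-∞, 0, -∞, -∞, -∞, -∞]
q=1: [-14, -19, -∞, -10, -20, -19]
q=2: [-6, -5, -6, -29, -16, -7]
q=3: [2, 3, -7, -6, -4, -3]
q=4: [10, 11, -2, -7, 0, -3]
q=5: [18, 19, 4, 1, 3, 5]
q=6: [26, 27, 12, 9, 8, 13]
Optimal cycle mean attained by: cycle 1->1, total 8, length 1.
Answer: λ = 8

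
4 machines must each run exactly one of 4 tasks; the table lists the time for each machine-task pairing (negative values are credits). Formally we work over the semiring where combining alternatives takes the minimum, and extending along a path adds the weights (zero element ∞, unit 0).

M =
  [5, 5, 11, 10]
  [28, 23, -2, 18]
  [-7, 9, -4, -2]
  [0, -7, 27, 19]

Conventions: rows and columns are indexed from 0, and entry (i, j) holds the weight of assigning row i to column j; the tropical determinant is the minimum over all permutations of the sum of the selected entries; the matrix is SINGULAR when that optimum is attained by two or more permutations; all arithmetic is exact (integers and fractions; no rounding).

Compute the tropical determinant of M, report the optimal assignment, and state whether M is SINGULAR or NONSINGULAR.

σ = (0, 1, 2, 3): 5 + 23 + (-4) + 19 = 43
σ = (0, 1, 3, 2): 5 + 23 + (-2) + 27 = 53
σ = (0, 2, 1, 3): 5 + (-2) + 9 + 19 = 31
σ = (0, 2, 3, 1): 5 + (-2) + (-2) + (-7) = -6
σ = (0, 3, 1, 2): 5 + 18 + 9 + 27 = 59
σ = (0, 3, 2, 1): 5 + 18 + (-4) + (-7) = 12
σ = (1, 0, 2, 3): 5 + 28 + (-4) + 19 = 48
σ = (1, 0, 3, 2): 5 + 28 + (-2) + 27 = 58
σ = (1, 2, 0, 3): 5 + (-2) + (-7) + 19 = 15
σ = (1, 2, 3, 0): 5 + (-2) + (-2) + 0 = 1
σ = (1, 3, 0, 2): 5 + 18 + (-7) + 27 = 43
σ = (1, 3, 2, 0): 5 + 18 + (-4) + 0 = 19
σ = (2, 0, 1, 3): 11 + 28 + 9 + 19 = 67
σ = (2, 0, 3, 1): 11 + 28 + (-2) + (-7) = 30
σ = (2, 1, 0, 3): 11 + 23 + (-7) + 19 = 46
σ = (2, 1, 3, 0): 11 + 23 + (-2) + 0 = 32
σ = (2, 3, 0, 1): 11 + 18 + (-7) + (-7) = 15
σ = (2, 3, 1, 0): 11 + 18 + 9 + 0 = 38
σ = (3, 0, 1, 2): 10 + 28 + 9 + 27 = 74
σ = (3, 0, 2, 1): 10 + 28 + (-4) + (-7) = 27
σ = (3, 1, 0, 2): 10 + 23 + (-7) + 27 = 53
σ = (3, 1, 2, 0): 10 + 23 + (-4) + 0 = 29
σ = (3, 2, 0, 1): 10 + (-2) + (-7) + (-7) = -6
σ = (3, 2, 1, 0): 10 + (-2) + 9 + 0 = 17
Optimal value attained by: σ = (0, 2, 3, 1).
Answer: det⊕(M) = -6; verdict: SINGULAR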